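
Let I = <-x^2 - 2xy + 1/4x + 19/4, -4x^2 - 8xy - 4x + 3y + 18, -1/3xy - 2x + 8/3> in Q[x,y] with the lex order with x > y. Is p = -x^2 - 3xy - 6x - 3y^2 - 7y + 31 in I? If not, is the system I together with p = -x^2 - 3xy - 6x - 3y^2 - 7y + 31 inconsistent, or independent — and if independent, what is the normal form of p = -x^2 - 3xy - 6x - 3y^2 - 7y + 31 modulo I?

Adjoining -x^2 - 3xy - 6x - 3y^2 - 7y + 31 makes the ideal the whole ring: the system is inconsistent.

First compute the reduced Gröbner basis of I by Buchberger's algorithm.
f_1 = -x^2 - 2xy + 1/4x + 19/4, LT = x^2.
f_2 = -4x^2 - 8xy - 4x + 3y + 18, LT = x^2.
f_3 = -1/3xy - 2x + 8/3, LT = xy.

S(f_1,f_2): lcm = x^2. S = -5/4x + 3/4y - 1/4.
  leading term x: no divisor's leading term divides it; move -5/4x to the remainder.
  leading term y: no divisor's leading term divides it; move 3/4y to the remainder.
  leading term 1: no divisor's leading term divides it; move -1/4 to the remainder.
  remainder -5/4x + 3/4y - 1/4 ≠ 0; add h_4 = -5/4x + 3/4y - 1/4 to the basis.

S(f_1,f_3): lcm = x^2y. S = -6x^2 + 2xy^2 - 1/4xy + 8x - 19/4y.
  leading term x^2: subtract (6)·f_1 from -6x^2 + 2xy^2 - 1/4xy + 8x - 19/4y → 2xy^2 + 47/4xy + 13/2x - 19/4y - 57/2
  leading term xy^2: subtract (-6y)·f_3 from 2xy^2 + 47/4xy + 13/2x - 19/4y - 57/2 → -1/4xy + 13/2x + 45/4y - 57/2
  leading term xy: subtract (3/4)·f_3 from -1/4xy + 13/2x + 45/4y - 57/2 → 8x + 45/4y - 61/2
  leading term x: subtract (-32/5)·h_4 from 8x + 45/4y - 61/2 → 321/20y - 321/10
  leading term y: no divisor's leading term divides it; move 321/20y to the remainder.
  leading term 1: no divisor's leading term divides it; move -321/10 to the remainder.
  remainder 321/20y - 321/10 ≠ 0; add h_5 = 321/20y - 321/10 to the basis.

S(f_2,f_3): lcm = x^2y. S = -6x^2 + 2xy^2 + xy + 8x - 3/4y^2 - 9/2y.
  leading term x^2: subtract (6)·f_1 from -6x^2 + 2xy^2 + xy + 8x - 3/4y^2 - 9/2y → 2xy^2 + 13xy + 13/2x - 3/4y^2 - 9/2y - 57/2
  leading term xy^2: subtract (-6y)·f_3 from 2xy^2 + 13xy + 13/2x - 3/4y^2 - 9/2y - 57/2 → xy + 13/2x - 3/4y^2 + 23/2y - 57/2
  leading term xy: subtract (-3)·f_3 from xy + 13/2x - 3/4y^2 + 23/2y - 57/2 → 1/2x - 3/4y^2 + 23/2y - 41/2
  leading term x: subtract (-2/5)·h_4 from 1/2x - 3/4y^2 + 23/2y - 41/2 → -3/4y^2 + 59/5y - 103/5
  leading term y^2: subtract (-5/107y)·h_5 from -3/4y^2 + 59/5y - 103/5 → 103/10y - 103/5
  leading term y: subtract (206/321)·h_5 from 103/10y - 103/5 → 0
  remainder 0.

S(f_1,h_4): lcm = x^2. S = 13/5xy - 9/20x - 19/4.
  leading term xy: subtract (-39/5)·f_3 from 13/5xy - 9/20x - 19/4 → -321/20x + 321/20
  leading term x: subtract (321/25)·h_4 from -321/20x + 321/20 → -963/100y + 963/50
  leading term y: subtract (-3/5)·h_5 from -963/100y + 963/50 → 0
  remainder 0.

S(f_2,h_4): lcm = x^2. S = 13/5xy + 4/5x - 3/4y - 9/2.
  leading term xy: subtract (-39/5)·f_3 from 13/5xy + 4/5x - 3/4y - 9/2 → -74/5x - 3/4y + 163/10
  leading term x: subtract (296/25)·h_4 from -74/5x - 3/4y + 163/10 → -963/100y + 963/50
  leading term y: subtract (-3/5)·h_5 from -963/100y + 963/50 → 0
  remainder 0.

S(f_3,h_4): lcm = xy. S = 6x + 3/5y^2 - 1/5y - 8.
  leading term x: subtract (-24/5)·h_4 from 6x + 3/5y^2 - 1/5y - 8 → 3/5y^2 + 17/5y - 46/5
  leading term y^2: subtract (4/107y)·h_5 from 3/5y^2 + 17/5y - 46/5 → 23/5y - 46/5
  leading term y: subtract (92/321)·h_5 from 23/5y - 46/5 → 0
  remainder 0.

S(f_1,h_5): leading monomials are coprime, so the S-polynomial reduces to 0 (Buchberger's first criterion).
S(f_2,h_5): leading monomials are coprime, so the S-polynomial reduces to 0 (Buchberger's first criterion).
S(f_3,h_5): lcm = xy. S = 8x - 8.
  leading term x: subtract (-32/5)·h_4 from 8x - 8 → 24/5y - 48/5
  leading term y: subtract (32/107)·h_5 from 24/5y - 48/5 → 0
  remainder 0.

S(h_4,h_5): leading monomials are coprime, so the S-polynomial reduces to 0 (Buchberger's first criterion).
Every S-polynomial of the final basis reduces to 0, so we have a Gröbner basis.
Inter-reduce: drop elements whose leading term is divisible by another's, tail-reduce, and make monic.
Reduced Gröbner basis: {x - 1, y - 2}.
Label its elements g_1 = x - 1, g_2 = y - 2.

Reduce p = -x^2 - 3xy - 6x - 3y^2 - 7y + 31 modulo G:
  leading term x^2: subtract (-x)·g_1 from -x^2 - 3xy - 6x - 3y^2 - 7y + 31 → -3xy - 7x - 3y^2 - 7y + 31
  leading term xy: subtract (-3y)·g_1 from -3xy - 7x - 3y^2 - 7y + 31 → -7x - 3y^2 - 10y + 31
  leading term x: subtract (-7)·g_1 from -7x - 3y^2 - 10y + 31 → -3y^2 - 10y + 24
  leading term y^2: subtract (-3y)·g_2 from -3y^2 - 10y + 24 → -16y + 24
  leading term y: subtract (-16)·g_2 from -16y + 24 → -8
  leading term 1: no divisor's leading term divides it; move -8 to the remainder.
  normal form = -8.
The normal form is nonzero, so p ∉ I. Since p minus its normal form lies in I, I + (p) = I + (r) where r = -8; decide whether this ideal is the whole ring.
Here r = -8 is a nonzero constant, hence a unit: 1 ∈ I + (p), the Gröbner basis of I + (p) is {1}, and the enlarged system has no common solution — adjoining p is inconsistent.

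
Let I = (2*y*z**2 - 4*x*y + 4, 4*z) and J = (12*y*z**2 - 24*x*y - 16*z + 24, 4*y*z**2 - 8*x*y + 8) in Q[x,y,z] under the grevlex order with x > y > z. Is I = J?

Two ideals are equal iff their reduced Gröbner bases coincide (the reduced basis is unique for a fixed ordering).
Buchberger on the first generating set:
f_1 = 2*y*z**2 - 4*x*y + 4, LT = y*z**2.
f_2 = 4*z, LT = z.

S(f_1,f_2): lcm = y*z**2. S = -2*x*y + 2.
  reduce S modulo (f_1, f_2):
  remainder -2*x*y + 2 ≠ 0; add g_3 = -2*x*y + 2 to the basis.

The other S-polynomials (S(f_1,g_3), S(f_2,g_3)) all reduce to 0 modulo the current basis, so we have a Gröbner basis.
Inter-reduce: drop elements whose leading term is divisible by another's, tail-reduce, and make monic.
Reduced Gröbner basis: {x*y - 1, z}.

Buchberger on the second generating set:
h_1 = 12*y*z**2 - 24*x*y - 16*z + 24, LT = y*z**2.
h_2 = 4*y*z**2 - 8*x*y + 8, LT = y*z**2.

S(h_1,h_2): lcm = y*z**2. S = -4/3*z.
  reduce S modulo (h_1, h_2):
  remainder -4/3*z ≠ 0; add k_3 = -4/3*z to the basis.

S(h_1,k_3): lcm = y*z**2. S = -2*x*y - 4/3*z + 2.
  reduce S modulo (h_1, h_2, k_3):
  remainder -2*x*y + 2 ≠ 0; add k_4 = -2*x*y + 2 to the basis.

The other S-polynomials (S(h_2,k_3), S(h_1,k_4), S(h_2,k_4), S(k_3,k_4)) all reduce to 0 modulo the current basis, so we have a Gröbner basis.
Inter-reduce: drop elements whose leading term is divisible by another's, tail-reduce, and make monic.
Reduced Gröbner basis: {x*y - 1, z}.

Same reduced basis, so the two generating sets span the same ideal.

Yes, the ideals are equal.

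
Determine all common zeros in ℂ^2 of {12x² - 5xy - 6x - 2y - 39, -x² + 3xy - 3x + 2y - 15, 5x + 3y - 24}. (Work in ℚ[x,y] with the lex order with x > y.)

{(3, 3)}

Compute a lex Gröbner basis by Buchberger's algorithm.
f_1 = 12x² - 5xy - 6x - 2y - 39, LT = x².
f_2 = -x² + 3xy - 3x + 2y - 15, LT = x².
f_3 = 5x + 3y - 24, LT = x.

S(f_1,f_2): lcm = x². S = 31/12xy - 7/2x + 11/6y - 73/4.
  reduce S modulo (f_1, f_2, f_3):
  remainder -31/20y² + 49/3y - 701/20 ≠ 0; add h_4 = -31/20y² + 49/3y - 701/20 to the basis.

S(f_1,f_3): lcm = x². S = -61/60xy + 43/10x - ⅙y - 13/4.
  reduce S modulo (f_1, f_2, f_3, h_4):
  remainder -929/775y + 2787/775 ≠ 0; add h_5 = -929/775y + 2787/775 to the basis.

The other S-polynomials (S(f_2,f_3), S(f_1,h_4), S(f_2,h_4), S(f_3,h_4), S(f_1,h_5), S(f_2,h_5), S(f_3,h_5), S(h_4,h_5)) all reduce to 0 modulo the current basis, so we have a Gröbner basis.
Inter-reduce: drop elements whose leading term is divisible by another's, tail-reduce, and make monic.
Reduced Gröbner basis: {x - 3, y - 3}.

A lex Gröbner basis eliminates variables successively. Here y - 3 depends only on y, with roots {3}; lifting each root through the earlier basis elements recovers the full solutions.
  y = 3: the earlier basis element becomes x - 3 = 0, giving x = 3 — point (3, 3).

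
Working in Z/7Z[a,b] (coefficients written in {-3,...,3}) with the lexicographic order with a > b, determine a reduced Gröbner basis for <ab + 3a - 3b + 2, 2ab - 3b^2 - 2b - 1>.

f_1 = ab + 3a - 3b + 2, LT = ab.
f_2 = 2ab - 3b^2 - 2b - 1, LT = ab.

S(f_1,f_2): lcm = ab. S = 3a - 2b^2 - 2b - 1.
  reduce S modulo (f_1, f_2):
  remainder 3a - 2b^2 - 2b - 1 ≠ 0; add g_3 = 3a - 2b^2 - 2b - 1 to the basis.

S(f_1,g_3): lcm = ab. S = 3a + 3b^3 + 3b^2 + 2b + 2.
  reduce S modulo (f_1, f_2, g_3):
  remainder 3b^3 - 2b^2 - 3b + 3 ≠ 0; add g_4 = 3b^3 - 2b^2 - 3b + 3 to the basis.

The other S-polynomials (S(f_2,g_3), S(f_1,g_4), S(f_2,g_4), S(g_3,g_4)) all reduce to 0 modulo the current basis, so we have a Gröbner basis.
Inter-reduce: drop elements whose leading term is divisible by another's, tail-reduce, and make monic.

G = {a - 3b^2 - 3b + 2, b^3 - 3b^2 - b + 1}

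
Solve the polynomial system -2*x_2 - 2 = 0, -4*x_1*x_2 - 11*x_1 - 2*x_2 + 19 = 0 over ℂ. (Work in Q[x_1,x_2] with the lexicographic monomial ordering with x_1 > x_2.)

Compute a lex Gröbner basis by Buchberger's algorithm.
f_1 = -2*x_2 - 2, LT = x_2.
f_2 = -4*x_1*x_2 - 11*x_1 - 2*x_2 + 19, LT = x_1*x_2.

S(f_1,f_2): lcm = x_1*x_2. S = -7/4*x_1 - 1/2*x_2 + 19/4.
  leading term x_1: no divisor's leading term divides it; move -7/4*x_1 to the remainder.
  leading term x_2: subtract (1/4)·f_1 from -1/2*x_2 + 19/4 → 21/4
  leading term 1: no divisor's leading term divides it; move 21/4 to the remainder.
  remainder -7/4*x_1 + 21/4 ≠ 0; add h_3 = -7/4*x_1 + 21/4 to the basis.

The other S-polynomials (S(f_1,h_3), S(f_2,h_3)) all reduce to 0 modulo the current basis, so we have a Gröbner basis.
Inter-reduce: drop elements whose leading term is divisible by another's, tail-reduce, and make monic.
Reduced Gröbner basis: {x_1 - 3, x_2 + 1}.

Since the basis is lex-ordered, x_2 + 1 is univariate in x_2. Its roots are {-1}. Back-substituting each root into the other basis elements fixes the other coordinates.
  x_2 = -1: the earlier basis element becomes x_1 - 3 = 0, giving x_1 = 3 — point (3, -1).
Check: every point annihilates each of the original generators.
This is the nonlinear analogue of row-reducing a linear system.

{(3, -1)}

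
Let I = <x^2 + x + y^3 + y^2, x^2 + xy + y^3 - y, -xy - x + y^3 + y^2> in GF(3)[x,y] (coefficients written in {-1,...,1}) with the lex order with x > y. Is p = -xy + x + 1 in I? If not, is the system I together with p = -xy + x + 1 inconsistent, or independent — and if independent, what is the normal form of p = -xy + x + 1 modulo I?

-xy + x + 1 is independent of I; its normal form modulo I is -y^2 - y + 1.

First compute the reduced Gröbner basis of I by Buchberger's algorithm.
f_1 = x^2 + x + y^3 + y^2, LT = x^2.
f_2 = x^2 + xy + y^3 - y, LT = x^2.
f_3 = -xy - x + y^3 + y^2, LT = xy.

S(f_1,f_2): lcm = x^2. S = -xy + x + y^2 + y.
  leading term xy: subtract (1)·f_3 from -xy + x + y^2 + y → -x - y^3 + y
  leading term x: no divisor's leading term divides it; move -x to the remainder.
  leading term y^3: no divisor's leading term divides it; move -y^3 to the remainder.
  leading term y: no divisor's leading term divides it; move y to the remainder.
  remainder -x - y^3 + y ≠ 0; add h_4 = -x - y^3 + y to the basis.

S(f_1,f_3): lcm = x^2y. S = -x^2 + xy^3 + xy^2 + xy + y^4 + y^3.
  leading term x^2: subtract (-1)·f_1 from -x^2 + xy^3 + xy^2 + xy + y^4 + y^3 → xy^3 + xy^2 + xy + x + y^4 - y^3 + y^2
  leading term xy^3: subtract (-y^2)·f_3 from xy^3 + xy^2 + xy + x + y^4 - y^3 + y^2 → xy + x + y^5 - y^4 - y^3 + y^2
  leading term xy: subtract (-1)·f_3 from xy + x + y^5 - y^4 - y^3 + y^2 → y^5 - y^4 - y^2
  leading term y^5: no divisor's leading term divides it; move y^5 to the remainder.
  leading term y^4: no divisor's leading term divides it; move -y^4 to the remainder.
  leading term y^2: no divisor's leading term divides it; move -y^2 to the remainder.
  remainder y^5 - y^4 - y^2 ≠ 0; add h_5 = y^5 - y^4 - y^2 to the basis.

S(f_2,f_3): lcm = x^2y. S = -x^2 + xy^3 - xy^2 + y^4 - y^2.
  leading term x^2: subtract (-1)·f_1 from -x^2 + xy^3 - xy^2 + y^4 - y^2 → xy^3 - xy^2 + x + y^4 + y^3
  leading term xy^3: subtract (-y^2)·f_3 from xy^3 - xy^2 + x + y^4 + y^3 → xy^2 + x + y^5 - y^4 + y^3
  leading term xy^2: subtract (-y)·f_3 from xy^2 + x + y^5 - y^4 + y^3 → -xy + x + y^5 - y^3
  leading term xy: subtract (1)·f_3 from -xy + x + y^5 - y^3 → -x + y^5 + y^3 - y^2
  leading term x: subtract (1)·h_4 from -x + y^5 + y^3 - y^2 → y^5 - y^3 - y^2 - y
  leading term y^5: subtract (1)·h_5 from y^5 - y^3 - y^2 - y → y^4 - y^3 - y
  leading term y^4: no divisor's leading term divides it; move y^4 to the remainder.
  leading term y^3: no divisor's leading term divides it; move -y^3 to the remainder.
  leading term y: no divisor's leading term divides it; move -y to the remainder.
  remainder y^4 - y^3 - y ≠ 0; add h_6 = y^4 - y^3 - y to the basis.

S(f_1,h_4): lcm = x^2. S = -xy^3 + xy + x + y^3 + y^2.
  leading term xy^3: subtract (y^2)·f_3 from -xy^3 + xy + x + y^3 + y^2 → xy^2 + xy + x - y^5 - y^4 + y^3 + y^2
  leading term xy^2: subtract (-y)·f_3 from xy^2 + xy + x - y^5 - y^4 + y^3 + y^2 → x - y^5 - y^3 + y^2
  leading term x: subtract (-1)·h_4 from x - y^5 - y^3 + y^2 → -y^5 + y^3 + y^2 + y
  leading term y^5: subtract (-1)·h_5 from -y^5 + y^3 + y^2 + y → -y^4 + y^3 + y
  leading term y^4: subtract (-1)·h_6 from -y^4 + y^3 + y → 0
  remainder 0.

S(f_2,h_4): lcm = x^2. S = -xy^3 - xy + y^3 - y.
  leading term xy^3: subtract (y^2)·f_3 from -xy^3 - xy + y^3 - y → xy^2 - xy - y^5 - y^4 + y^3 - y
  leading term xy^2: subtract (-y)·f_3 from xy^2 - xy - y^5 - y^4 + y^3 - y → xy - y^5 - y^3 - y
  leading term xy: subtract (-1)·f_3 from xy - y^5 - y^3 - y → -x - y^5 + y^2 - y
  leading term x: subtract (1)·h_4 from -x - y^5 + y^2 - y → -y^5 + y^3 + y^2 + y
  leading term y^5: subtract (-1)·h_5 from -y^5 + y^3 + y^2 + y → -y^4 + y^3 + y
  leading term y^4: subtract (-1)·h_6 from -y^4 + y^3 + y → 0
  remainder 0.

S(f_3,h_4): lcm = xy. S = x - y^4 - y^3.
  leading term x: subtract (-1)·h_4 from x - y^4 - y^3 → -y^4 + y^3 + y
  leading term y^4: subtract (-1)·h_6 from -y^4 + y^3 + y → 0
  remainder 0.

S(f_1,h_5): leading monomials are coprime, so the S-polynomial reduces to 0 (Buchberger's first criterion).
S(f_2,h_5): leading monomials are coprime, so the S-polynomial reduces to 0 (Buchberger's first criterion).
S(f_3,h_5): lcm = xy^5. S = -xy^4 + xy^2 - y^7 - y^6.
  leading term xy^4: subtract (y^3)·f_3 from -xy^4 + xy^2 - y^7 - y^6 → xy^3 + xy^2 - y^7 + y^6 - y^5
  leading term xy^3: subtract (-y^2)·f_3 from xy^3 + xy^2 - y^7 + y^6 - y^5 → -y^7 + y^6 + y^4
  leading term y^7: subtract (-y^2)·h_5 from -y^7 + y^6 + y^4 → 0
  remainder 0.

S(h_4,h_5): leading monomials are coprime, so the S-polynomial reduces to 0 (Buchberger's first criterion).
S(f_1,h_6): leading monomials are coprime, so the S-polynomial reduces to 0 (Buchberger's first criterion).
S(f_2,h_6): leading monomials are coprime, so the S-polynomial reduces to 0 (Buchberger's first criterion).
S(f_3,h_6): lcm = xy^4. S = -xy^3 + xy - y^6 - y^5.
  leading term xy^3: subtract (y^2)·f_3 from -xy^3 + xy - y^6 - y^5 → xy^2 + xy - y^6 + y^5 - y^4
  leading term xy^2: subtract (-y)·f_3 from xy^2 + xy - y^6 + y^5 - y^4 → -y^6 + y^5 + y^3
  leading term y^6: subtract (-y)·h_5 from -y^6 + y^5 + y^3 → 0
  remainder 0.

S(h_4,h_6): leading monomials are coprime, so the S-polynomial reduces to 0 (Buchberger's first criterion).
S(h_5,h_6): lcm = y^5. S = 0.
  remainder 0.

Every S-polynomial of the final basis reduces to 0, so we have a Gröbner basis.
Inter-reduce: drop elements whose leading term is divisible by another's, tail-reduce, and make monic.
Reduced Gröbner basis: {x + y^3 - y, y^4 - y^3 - y}.
Label its elements g_1 = x + y^3 - y, g_2 = y^4 - y^3 - y.

Reduce p = -xy + x + 1 modulo G:
  leading term xy: subtract (-y)·g_1 from -xy + x + 1 → x + y^4 - y^2 + 1
  leading term x: subtract (1)·g_1 from x + y^4 - y^2 + 1 → y^4 - y^3 - y^2 + y + 1
  leading term y^4: subtract (1)·g_2 from y^4 - y^3 - y^2 + y + 1 → -y^2 - y + 1
  leading term y^2: no divisor's leading term divides it; move -y^2 to the remainder.
  leading term y: no divisor's leading term divides it; move -y to the remainder.
  leading term 1: no divisor's leading term divides it; move 1 to the remainder.
  normal form = -y^2 - y + 1.
The normal form is nonzero, so p ∉ I. Since p minus its normal form lies in I, I + (p) = I + (r) where r = -y^2 - y + 1; decide whether this ideal is the whole ring.
Run Buchberger on G together with r (pairs among the g_i already reduce to 0 since G is a Gröbner basis):
g_1 = x + y^3 - y, LT = x.
g_2 = y^4 - y^3 - y, LT = y^4.
r = -y^2 - y + 1, LT = y^2.

S(g_1,g_2): leading monomials are coprime, so the S-polynomial reduces to 0 (Buchberger's first criterion).
S(g_1,r): leading monomials are coprime, so the S-polynomial reduces to 0 (Buchberger's first criterion).
S(g_2,r): lcm = y^4. S = y^3 + y^2 - y.
  leading term y^3: subtract (-y)·r from y^3 + y^2 - y → 0
  remainder 0.

Every S-polynomial of the final basis reduces to 0, so we have a Gröbner basis.
Inter-reduce: drop elements whose leading term is divisible by another's, tail-reduce, and make monic.
Reduced Gröbner basis: {x + y - 1, y^2 + y - 1}.
The reduced Gröbner basis of I + (p) is {x + y - 1, y^2 + y - 1} ≠ {1}, a proper ideal, so the enlarged system stays consistent: p is independent of I, with normal form -y^2 - y + 1.

Ideal membership is decidable via reduction modulo a Gröbner basis.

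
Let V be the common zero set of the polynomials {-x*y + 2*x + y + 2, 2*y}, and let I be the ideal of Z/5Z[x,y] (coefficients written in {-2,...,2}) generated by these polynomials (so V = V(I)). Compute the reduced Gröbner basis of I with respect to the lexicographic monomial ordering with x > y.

The reduced Gröbner basis is the canonical form of the ideal for this ordering.

f_1 = -x*y + 2*x + y + 2, LT = x*y.
f_2 = 2*y, LT = y.

S(f_1,f_2): lcm = x*y. S = -2*x - y - 2.
  leading term x: no divisor's leading term divides it; move -2*x to the remainder.
  leading term y: subtract (2)·f_2 from -y - 2 → -2
  leading term 1: no divisor's leading term divides it; move -2 to the remainder.
  remainder -2*x - 2 ≠ 0; add g_3 = -2*x - 2 to the basis.

The other S-polynomials (S(f_1,g_3), S(f_2,g_3)) all reduce to 0 modulo the current basis, so we have a Gröbner basis.
Inter-reduce: drop elements whose leading term is divisible by another's, tail-reduce, and make monic.

G = {x + 1, y}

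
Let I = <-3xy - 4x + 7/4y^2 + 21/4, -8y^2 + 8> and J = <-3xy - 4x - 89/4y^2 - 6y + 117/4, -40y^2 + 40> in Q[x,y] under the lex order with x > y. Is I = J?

No, the ideals differ.

For a fixed monomial order, each ideal has a unique reduced Gröbner basis; comparing bases decides equality.
Buchberger on the first generating set:
f_1 = -3xy - 4x + 7/4y^2 + 21/4, LT = xy.
f_2 = -8y^2 + 8, LT = y^2.

S(f_1,f_2): lcm = xy^2. S = 4/3xy + x - 7/12y^3 - 7/4y.
  reduce S modulo (f_1, f_2):
  remainder -7/9x - 7/3y + 28/9 ≠ 0; add g_3 = -7/9x - 7/3y + 28/9 to the basis.

The other S-polynomials (S(f_1,g_3), S(f_2,g_3)) all reduce to 0 modulo the current basis, so we have a Gröbner basis.
Inter-reduce: drop elements whose leading term is divisible by another's, tail-reduce, and make monic.
Reduced Gröbner basis: {x + 3y - 4, y^2 - 1}.

Buchberger on the second generating set:
h_1 = -3xy - 4x - 89/4y^2 - 6y + 117/4, LT = xy.
h_2 = -40y^2 + 40, LT = y^2.

S(h_1,h_2): lcm = xy^2. S = 4/3xy + x + 89/12y^3 + 2y^2 - 39/4y.
  reduce S modulo (h_1, h_2):
  remainder -7/9x - 5y + 46/9 ≠ 0; add k_3 = -7/9x - 5y + 46/9 to the basis.

The other S-polynomials (S(h_1,k_3), S(h_2,k_3)) all reduce to 0 modulo the current basis, so we have a Gröbner basis.
Inter-reduce: drop elements whose leading term is divisible by another's, tail-reduce, and make monic.
Reduced Gröbner basis: {x + 45/7y - 46/7, y^2 - 1}.

These differ, so the ideals are not equal.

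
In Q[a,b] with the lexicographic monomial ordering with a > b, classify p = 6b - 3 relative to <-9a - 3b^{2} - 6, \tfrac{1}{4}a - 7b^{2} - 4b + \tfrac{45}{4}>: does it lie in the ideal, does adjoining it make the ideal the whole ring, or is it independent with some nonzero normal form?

Adjoining 6b - 3 makes the ideal the whole ring: the system is inconsistent.

First compute the reduced Gröbner basis of I by Buchberger's algorithm.
f_1 = -9a - 3b^{2} - 6, LT = a.
f_2 = \tfrac{1}{4}a - 7b^{2} - 4b + \tfrac{45}{4}, LT = a.

S(f_1,f_2): lcm = a. S = \tfrac{85}{3}b^{2} + 16b - \tfrac{133}{3}.
  leading term b^{2}: no divisor's leading term divides it; move \tfrac{85}{3}b^{2} to the remainder.
  leading term b: no divisor's leading term divides it; move 16b to the remainder.
  leading term 1: no divisor's leading term divides it; move -\tfrac{133}{3} to the remainder.
  remainder \tfrac{85}{3}b^{2} + 16b - \tfrac{133}{3} ≠ 0; add h_3 = \tfrac{85}{3}b^{2} + 16b - \tfrac{133}{3} to the basis.

The other S-polynomials (S(f_1,h_3), S(f_2,h_3)) all reduce to 0 modulo the current basis, so we have a Gröbner basis.
Inter-reduce: drop elements whose leading term is divisible by another's, tail-reduce, and make monic.
Reduced Gröbner basis: {a - \tfrac{16}{85}b + \tfrac{101}{85}, b^{2} + \tfrac{48}{85}b - \tfrac{133}{85}}.
Label its elements g_1 = a - \tfrac{16}{85}b + \tfrac{101}{85}, g_2 = b^{2} + \tfrac{48}{85}b - \tfrac{133}{85}.

Reduce p = 6b - 3 modulo G:
  leading term b: no divisor's leading term divides it; move 6b to the remainder.
  leading term 1: no divisor's leading term divides it; move -3 to the remainder.
  normal form = 6b - 3.
The normal form is nonzero, so p ∉ I. Since p minus its normal form lies in I, I + (p) = I + (r) where r = 6b - 3; decide whether this ideal is the whole ring.
Run Buchberger on G together with r (pairs among the g_i already reduce to 0 since G is a Gröbner basis):
g_1 = a - \tfrac{16}{85}b + \tfrac{101}{85}, LT = a.
g_2 = b^{2} + \tfrac{48}{85}b - \tfrac{133}{85}, LT = b^{2}.
r = 6b - 3, LT = b.

S(g_2,r): lcm = b^{2}. S = \tfrac{181}{170}b - \tfrac{133}{85}.
  leading term b: subtract (\tfrac{181}{1020})·r from \tfrac{181}{170}b - \tfrac{133}{85} → -\tfrac{351}{340}
  leading term 1: no divisor's leading term divides it; move -\tfrac{351}{340} to the remainder.
  remainder -\tfrac{351}{340} ≠ 0; add m_4 = -\tfrac{351}{340} to the basis.

The other S-polynomials (S(g_1,g_2), S(g_1,r), S(g_1,m_4), S(g_2,m_4), S(r,m_4)) all reduce to 0 modulo the current basis, so we have a Gröbner basis.
Inter-reduce: drop elements whose leading term is divisible by another's, tail-reduce, and make monic.
Reduced Gröbner basis: {1}.
The reduced Gröbner basis of I + (p) is {1}: the ideal is the whole ring, so the enlarged system has no common solution — adjoining p is inconsistent.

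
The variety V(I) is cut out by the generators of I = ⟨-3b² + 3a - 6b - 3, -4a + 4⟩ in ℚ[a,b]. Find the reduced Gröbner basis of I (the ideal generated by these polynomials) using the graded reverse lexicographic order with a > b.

G = {b² + 2b, a - 1}

f_1 = -3b² + 3a - 6b - 3, LT = b².
f_2 = -4a + 4, LT = a.

The S-polynomials (S(f_1,f_2)) all reduce to 0 modulo the current basis, so we have a Gröbner basis.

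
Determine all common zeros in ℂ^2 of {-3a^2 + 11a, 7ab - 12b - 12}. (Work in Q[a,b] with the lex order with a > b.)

{(0, -1), (11/3, 36/41)}

Compute a lex Gröbner basis by Buchberger's algorithm.
f_1 = -3a^2 + 11a, LT = a^2.
f_2 = 7ab - 12b - 12, LT = ab.

S(f_1,f_2): lcm = a^2b. S = -41/21ab + 12/7a.
  leading term ab: subtract (-41/147)·f_2 from -41/21ab + 12/7a → 12/7a - 164/49b - 164/49
  leading term a: no divisor's leading term divides it; move 12/7a to the remainder.
  leading term b: no divisor's leading term divides it; move -164/49b to the remainder.
  leading term 1: no divisor's leading term divides it; move -164/49 to the remainder.
  remainder 12/7a - 164/49b - 164/49 ≠ 0; add h_3 = 12/7a - 164/49b - 164/49 to the basis.

S(f_2,h_3): lcm = ab. S = 41/21b^2 + 5/21b - 12/7.
  leading term b^2: no divisor's leading term divides it; move 41/21b^2 to the remainder.
  leading term b: no divisor's leading term divides it; move 5/21b to the remainder.
  leading term 1: no divisor's leading term divides it; move -12/7 to the remainder.
  remainder 41/21b^2 + 5/21b - 12/7 ≠ 0; add h_4 = 41/21b^2 + 5/21b - 12/7 to the basis.

The other S-polynomials (S(f_1,h_3), S(f_1,h_4), S(f_2,h_4), S(h_3,h_4)) all reduce to 0 modulo the current basis, so we have a Gröbner basis.
Inter-reduce: drop elements whose leading term is divisible by another's, tail-reduce, and make monic.
Reduced Gröbner basis: {a - 41/21b - 41/21, b^2 + 5/41b - 36/41}.

Since the basis is lex-ordered, b^2 + 5/41b - 36/41 is univariate in b. Its roots are {-1, 36/41}. Back-substituting each root into the other basis elements fixes the other coordinates.
  b = -1: the earlier basis element becomes a = 0, giving a = 0 — point (0, -1).
  b = 36/41: the earlier basis element becomes a - 11/3 = 0, giving a = 11/3 — point (11/3, 36/41).
Each listed point satisfies every original equation (direct substitution).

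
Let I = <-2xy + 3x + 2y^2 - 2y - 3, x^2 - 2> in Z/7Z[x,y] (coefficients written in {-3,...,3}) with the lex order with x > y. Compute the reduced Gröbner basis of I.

G = {x + y^3 + 3y^2 + 3y - 3, y^4 - 2y^3 + 3y^2 + 2y + 3}

f_1 = -2xy + 3x + 2y^2 - 2y - 3, LT = xy.
f_2 = x^2 - 2, LT = x^2.

S(f_1,f_2): lcm = x^2y. S = 2x^2 - xy^2 + xy - 2x + 2y.
  reduce S modulo (f_1, f_2):
  remainder -x - y^3 - 3y^2 - 3y + 3 ≠ 0; add g_3 = -x - y^3 - 3y^2 - 3y + 3 to the basis.

S(f_1,g_3): lcm = xy. S = 2x - y^4 - 3y^3 + 3y^2 - 3y - 2.
  reduce S modulo (f_1, f_2, g_3):
  remainder -y^4 + 2y^3 - 3y^2 - 2y - 3 ≠ 0; add g_4 = -y^4 + 2y^3 - 3y^2 - 2y - 3 to the basis.

The other S-polynomials (S(f_2,g_3), S(f_1,g_4), S(f_2,g_4), S(g_3,g_4)) all reduce to 0 modulo the current basis, so we have a Gröbner basis.
Inter-reduce: drop elements whose leading term is divisible by another's, tail-reduce, and make monic.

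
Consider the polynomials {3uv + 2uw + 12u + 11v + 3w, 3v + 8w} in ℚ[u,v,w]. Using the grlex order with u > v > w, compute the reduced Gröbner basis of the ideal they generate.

f_1 = 3uv + 2uw + 12u + 11v + 3w, LT = uv.
f_2 = 3v + 8w, LT = v.

S(f_1,f_2): lcm = uv. S = -2uw + 4u + 11/3v + w.
  leading term uw: no divisor's leading term divides it; move -2uw to the remainder.
  leading term u: no divisor's leading term divides it; move 4u to the remainder.
  leading term v: subtract (11/9)·f_2 from 11/3v + w → -79/9w
  leading term w: no divisor's leading term divides it; move -79/9w to the remainder.
  remainder -2uw + 4u - 79/9w ≠ 0; add g_3 = -2uw + 4u - 79/9w to the basis.

The other S-polynomials (S(f_1,g_3), S(f_2,g_3)) all reduce to 0 modulo the current basis, so we have a Gröbner basis.
Inter-reduce: drop elements whose leading term is divisible by another's, tail-reduce, and make monic.

G = {uw - 2u + 79/18w, v + 8/3w}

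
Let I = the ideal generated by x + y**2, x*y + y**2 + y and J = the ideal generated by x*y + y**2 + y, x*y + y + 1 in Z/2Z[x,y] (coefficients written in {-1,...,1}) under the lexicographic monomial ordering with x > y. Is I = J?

No, the ideals differ.

Equality of ideals is decidable: compute both reduced Gröbner bases (unique for the ordering) and check whether they agree.
Buchberger on the first generating set:
f_1 = x + y**2, LT = x.
f_2 = x*y + y**2 + y, LT = x*y.

S(f_1,f_2): lcm = x*y. S = y**3 + y**2 + y.
  reduce S modulo (f_1, f_2):
  remainder y**3 + y**2 + y ≠ 0; add g_3 = y**3 + y**2 + y to the basis.

The other S-polynomials (S(f_1,g_3), S(f_2,g_3)) all reduce to 0 modulo the current basis, so we have a Gröbner basis.
Inter-reduce: drop elements whose leading term is divisible by another's, tail-reduce, and make monic.
Reduced Gröbner basis: {x + y**2, y**3 + y**2 + y}.

Buchberger on the second generating set:
h_1 = x*y + y**2 + y, LT = x*y.
h_2 = x*y + y + 1, LT = x*y.

S(h_1,h_2): lcm = x*y. S = y**2 + 1.
  reduce S modulo (h_1, h_2):
  remainder y**2 + 1 ≠ 0; add k_3 = y**2 + 1 to the basis.

S(h_1,k_3): lcm = x*y**2. S = x + y**3 + y**2.
  reduce S modulo (h_1, h_2, k_3):
  remainder x + y + 1 ≠ 0; add k_4 = x + y + 1 to the basis.

The other S-polynomials (S(h_2,k_3), S(h_1,k_4), S(h_2,k_4), S(k_3,k_4)) all reduce to 0 modulo the current basis, so we have a Gröbner basis.
Inter-reduce: drop elements whose leading term is divisible by another's, tail-reduce, and make monic.
Reduced Gröbner basis: {x + y + 1, y**2 + 1}.

Since the reduced bases disagree, the two ideals are not the same.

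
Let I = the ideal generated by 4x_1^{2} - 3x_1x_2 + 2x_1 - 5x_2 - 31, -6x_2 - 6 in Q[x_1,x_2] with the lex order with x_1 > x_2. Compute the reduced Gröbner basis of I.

G = {x_1^{2} + \tfrac{5}{4}x_1 - \tfrac{13}{2}, x_2 + 1}

f_1 = 4x_1^{2} - 3x_1x_2 + 2x_1 - 5x_2 - 31, LT = x_1^{2}.
f_2 = -6x_2 - 6, LT = x_2.

The S-polynomials (S(f_1,f_2)) all reduce to 0 modulo the current basis, so we have a Gröbner basis.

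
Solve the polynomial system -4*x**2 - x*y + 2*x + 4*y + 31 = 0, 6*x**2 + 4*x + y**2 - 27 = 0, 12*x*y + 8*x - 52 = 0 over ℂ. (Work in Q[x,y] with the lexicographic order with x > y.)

Compute a lex Gröbner basis by Buchberger's algorithm.
f_1 = -4*x**2 - x*y + 2*x + 4*y + 31, LT = x**2.
f_2 = 6*x**2 + 4*x + y**2 - 27, LT = x**2.
f_3 = 12*x*y + 8*x - 52, LT = x*y.

S(f_1,f_2): lcm = x**2. S = 1/4*x*y - 7/6*x - 1/6*y**2 - y - 13/4.
  leading term x*y: subtract (1/48)·f_3 from 1/4*x*y - 7/6*x - 1/6*y**2 - y - 13/4 → -4/3*x - 1/6*y**2 - y - 13/6
  leading term x: no divisor's leading term divides it; move -4/3*x to the remainder.
  leading term y**2: no divisor's leading term divides it; move -1/6*y**2 to the remainder.
  leading term y: no divisor's leading term divides it; move -y to the remainder.
  leading term 1: no divisor's leading term divides it; move -13/6 to the remainder.
  remainder -4/3*x - 1/6*y**2 - y - 13/6 ≠ 0; add h_4 = -4/3*x - 1/6*y**2 - y - 13/6 to the basis.

S(f_1,f_3): lcm = x**2*y. S = -2/3*x**2 + 1/4*x*y**2 - 1/2*x*y + 13/3*x - y**2 - 31/4*y.
  leading term x**2: subtract (1/6)·f_1 from -2/3*x**2 + 1/4*x*y**2 - 1/2*x*y + 13/3*x - y**2 - 31/4*y → 1/4*x*y**2 - 1/3*x*y + 4*x - y**2 - 101/12*y - 31/6
  leading term x*y**2: subtract (1/48*y)·f_3 from 1/4*x*y**2 - 1/3*x*y + 4*x - y**2 - 101/12*y - 31/6 → -1/2*x*y + 4*x - y**2 - 22/3*y - 31/6
  leading term x*y: subtract (-1/24)·f_3 from -1/2*x*y + 4*x - y**2 - 22/3*y - 31/6 → 13/3*x - y**2 - 22/3*y - 22/3
  leading term x: subtract (-13/4)·h_4 from 13/3*x - y**2 - 22/3*y - 22/3 → -37/24*y**2 - 127/12*y - 115/8
  leading term y**2: no divisor's leading term divides it; move -37/24*y**2 to the remainder.
  leading term y: no divisor's leading term divides it; move -127/12*y to the remainder.
  leading term 1: no divisor's leading term divides it; move -115/8 to the remainder.
  remainder -37/24*y**2 - 127/12*y - 115/8 ≠ 0; add h_5 = -37/24*y**2 - 127/12*y - 115/8 to the basis.

S(f_2,f_3): lcm = x**2*y. S = -2/3*x**2 + 2/3*x*y + 13/3*x + 1/6*y**3 - 9/2*y.
  leading term x**2: subtract (1/6)·f_1 from -2/3*x**2 + 2/3*x*y + 13/3*x + 1/6*y**3 - 9/2*y → 5/6*x*y + 4*x + 1/6*y**3 - 31/6*y - 31/6
  leading term x*y: subtract (5/72)·f_3 from 5/6*x*y + 4*x + 1/6*y**3 - 31/6*y - 31/6 → 31/9*x + 1/6*y**3 - 31/6*y - 14/9
  leading term x: subtract (-31/12)·h_4 from 31/9*x + 1/6*y**3 - 31/6*y - 14/9 → 1/6*y**3 - 31/72*y**2 - 31/4*y - 515/72
  leading term y**3: subtract (-4/37*y)·h_5 from 1/6*y**3 - 31/72*y**2 - 31/4*y - 515/72 → -4195/2664*y**2 - 1377/148*y - 515/72
  leading term y**2: subtract (4195/4107)·h_5 from -4195/2664*y**2 - 1377/148*y - 515/72 → 18556/12321*y + 92780/12321
  leading term y: no divisor's leading term divides it; move 18556/12321*y to the remainder.
  leading term 1: no divisor's leading term divides it; move 92780/12321 to the remainder.
  remainder 18556/12321*y + 92780/12321 ≠ 0; add h_6 = 18556/12321*y + 92780/12321 to the basis.

The other S-polynomials (S(f_1,h_4), S(f_2,h_4), S(f_3,h_4), S(f_1,h_5), S(f_2,h_5), S(f_3,h_5), S(h_4,h_5), S(f_1,h_6), S(f_2,h_6), S(f_3,h_6), S(h_4,h_6), S(h_5,h_6)) all reduce to 0 modulo the current basis, so we have a Gröbner basis.
Inter-reduce: drop elements whose leading term is divisible by another's, tail-reduce, and make monic.
Reduced Gröbner basis: {x + 1, y + 5}.

Since the basis is lex-ordered, y + 5 is univariate in y. Its roots are {-5}. Back-substituting each root into the other basis elements fixes the other coordinates.
  y = -5: the earlier basis element becomes x + 1 = 0, giving x = -1 — point (-1, -5).
Each listed point satisfies every original equation (direct substitution).

{(-1, -5)}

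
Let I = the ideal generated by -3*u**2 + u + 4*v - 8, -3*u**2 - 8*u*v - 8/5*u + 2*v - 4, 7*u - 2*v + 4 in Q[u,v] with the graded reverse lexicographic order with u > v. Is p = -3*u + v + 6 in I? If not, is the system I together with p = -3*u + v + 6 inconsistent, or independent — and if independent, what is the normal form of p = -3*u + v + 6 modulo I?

First compute the reduced Gröbner basis of I by Buchberger's algorithm.
f_1 = -3*u**2 + u + 4*v - 8, LT = u**2.
f_2 = -3*u**2 - 8*u*v - 8/5*u + 2*v - 4, LT = u**2.
f_3 = 7*u - 2*v + 4, LT = u.

S(f_1,f_2): lcm = u**2. S = -8/3*u*v - 13/15*u - 2/3*v + 4/3.
  reduce S modulo (f_1, f_2, f_3):
  remainder -16/21*v**2 + 64/105*v + 64/35 ≠ 0; add h_4 = -16/21*v**2 + 64/105*v + 64/35 to the basis.

S(f_1,f_3): lcm = u**2. S = 2/7*u*v - 19/21*u - 4/3*v + 8/3.
  reduce S modulo (f_1, f_2, f_3, h_4):
  remainder -414/245*v + 828/245 ≠ 0; add h_5 = -414/245*v + 828/245 to the basis.

The other S-polynomials (S(f_2,f_3), S(f_1,h_4), S(f_2,h_4), S(f_3,h_4), S(f_1,h_5), S(f_2,h_5), S(f_3,h_5), S(h_4,h_5)) all reduce to 0 modulo the current basis, so we have a Gröbner basis.
Inter-reduce: drop elements whose leading term is divisible by another's, tail-reduce, and make monic.
Reduced Gröbner basis: {u, v - 2}.
Label its elements g_1 = u, g_2 = v - 2.

Reduce p = -3*u + v + 6 modulo G:
  leading term u: subtract (-3)·g_1 from -3*u + v + 6 → v + 6
  leading term v: subtract (1)·g_2 from v + 6 → 8
  leading term 1: no divisor's leading term divides it; move 8 to the remainder.
  normal form = 8.
The normal form is nonzero, so p ∉ I. Since p minus its normal form lies in I, I + (p) = I + (r) where r = 8; decide whether this ideal is the whole ring.
Here r = 8 is a nonzero constant, hence a unit: 1 ∈ I + (p), the Gröbner basis of I + (p) is {1}, and the enlarged system has no common solution — adjoining p is inconsistent.

Adjoining -3*u + v + 6 makes the ideal the whole ring: the system is inconsistent.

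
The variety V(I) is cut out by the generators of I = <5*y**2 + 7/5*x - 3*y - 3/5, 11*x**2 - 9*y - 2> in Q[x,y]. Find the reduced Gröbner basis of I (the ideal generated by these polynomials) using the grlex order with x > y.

G = {x**2 - 9/11*y - 2/11, y**2 + 7/25*x - 3/5*y - 3/25}

The reduced Gröbner basis is the canonical form of the ideal for this ordering.

f_1 = 5*y**2 + 7/5*x - 3*y - 3/5, LT = y**2.
f_2 = 11*x**2 - 9*y - 2, LT = x**2.

The S-polynomials (S(f_1,f_2)) all reduce to 0 modulo the current basis, so we have a Gröbner basis.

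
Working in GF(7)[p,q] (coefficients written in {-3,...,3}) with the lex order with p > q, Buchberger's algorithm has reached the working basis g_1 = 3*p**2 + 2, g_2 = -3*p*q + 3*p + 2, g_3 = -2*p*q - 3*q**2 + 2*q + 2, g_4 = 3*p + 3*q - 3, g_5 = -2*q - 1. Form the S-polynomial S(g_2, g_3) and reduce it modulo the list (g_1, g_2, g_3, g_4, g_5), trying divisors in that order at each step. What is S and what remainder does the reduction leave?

lcm(LM(g_2), LM(g_3)) = p*q.
S = (lcm/LT(g_2))·g_2 − (lcm/LT(g_3))·g_3 = -p + 2*q**2 + q - 2.
Reduce S modulo (g_1, g_2, g_3, g_4, g_5) in that order:
  leading term p: subtract (2)·g_4 from -p + 2*q**2 + q - 2 → 2*q**2 + 2*q - 3
  leading term q**2: subtract (-q)·g_5 from 2*q**2 + 2*q - 3 → q - 3
  leading term q: subtract (3)·g_5 from q - 3 → 0
The remainder is 0, so this S-polynomial contributes no new basis element.

S(g_2, g_3) = -p + 2*q**2 + q - 2; remainder on division = 0.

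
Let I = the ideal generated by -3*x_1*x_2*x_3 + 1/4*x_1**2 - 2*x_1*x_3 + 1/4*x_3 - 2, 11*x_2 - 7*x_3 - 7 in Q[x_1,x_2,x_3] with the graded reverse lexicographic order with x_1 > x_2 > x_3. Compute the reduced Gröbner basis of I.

G = {x_1*x_3**2 - 11/84*x_1**2 + 43/21*x_1*x_3 - 11/84*x_3 + 22/21, x_2 - 7/11*x_3 - 7/11}

f_1 = -3*x_1*x_2*x_3 + 1/4*x_1**2 - 2*x_1*x_3 + 1/4*x_3 - 2, LT = x_1*x_2*x_3.
f_2 = 11*x_2 - 7*x_3 - 7, LT = x_2.

S(f_1,f_2): lcm = x_1*x_2*x_3. S = 7/11*x_1*x_3**2 - 1/12*x_1**2 + 43/33*x_1*x_3 - 1/12*x_3 + 2/3.
  leading term x_1*x_3**2: no divisor's leading term divides it; move 7/11*x_1*x_3**2 to the remainder.
  leading term x_1**2: no divisor's leading term divides it; move -1/12*x_1**2 to the remainder.
  leading term x_1*x_3: no divisor's leading term divides it; move 43/33*x_1*x_3 to the remainder.
  leading term x_3: no divisor's leading term divides it; move -1/12*x_3 to the remainder.
  leading term 1: no divisor's leading term divides it; move 2/3 to the remainder.
  remainder 7/11*x_1*x_3**2 - 1/12*x_1**2 + 43/33*x_1*x_3 - 1/12*x_3 + 2/3 ≠ 0; add g_3 = 7/11*x_1*x_3**2 - 1/12*x_1**2 + 43/33*x_1*x_3 - 1/12*x_3 + 2/3 to the basis.

S(f_1,g_3): lcm = x_1*x_2*x_3**2. S = 11/84*x_1**2*x_2 - 1/12*x_1**2*x_3 - 43/21*x_1*x_2*x_3 + 2/3*x_1*x_3**2 + 11/84*x_2*x_3 - 1/12*x_3**2 - 22/21*x_2 + 2/3*x_3.
  leading term x_1**2*x_2: subtract (1/84*x_1**2)·f_2 from 11/84*x_1**2*x_2 - 1/12*x_1**2*x_3 - 43/21*x_1*x_2*x_3 + 2/3*x_1*x_3**2 + 11/84*x_2*x_3 - 1/12*x_3**2 - 22/21*x_2 + 2/3*x_3 → -43/21*x_1*x_2*x_3 + 2/3*x_1*x_3**2 + 1/12*x_1**2 + 11/84*x_2*x_3 - 1/12*x_3**2 - 22/21*x_2 + 2/3*x_3
  leading term x_1*x_2*x_3: subtract (43/63)·f_1 from -43/21*x_1*x_2*x_3 + 2/3*x_1*x_3**2 + 1/12*x_1**2 + 11/84*x_2*x_3 - 1/12*x_3**2 - 22/21*x_2 + 2/3*x_3 → 2/3*x_1*x_3**2 - 11/126*x_1**2 + 86/63*x_1*x_3 + 11/84*x_2*x_3 - 1/12*x_3**2 - 22/21*x_2 + 125/252*x_3 + 86/63
  leading term x_1*x_3**2: subtract (22/21)·g_3 from 2/3*x_1*x_3**2 - 11/126*x_1**2 + 86/63*x_1*x_3 + 11/84*x_2*x_3 - 1/12*x_3**2 - 22/21*x_2 + 125/252*x_3 + 86/63 → 11/84*x_2*x_3 - 1/12*x_3**2 - 22/21*x_2 + 7/12*x_3 + 2/3
  leading term x_2*x_3: subtract (1/84*x_3)·f_2 from 11/84*x_2*x_3 - 1/12*x_3**2 - 22/21*x_2 + 7/12*x_3 + 2/3 → -22/21*x_2 + 2/3*x_3 + 2/3
  leading term x_2: subtract (-2/21)·f_2 from -22/21*x_2 + 2/3*x_3 + 2/3 → 0
  remainder 0.

S(f_2,g_3): leading monomials are coprime, so the S-polynomial reduces to 0 (Buchberger's first criterion).
Every S-polynomial of the final basis reduces to 0, so we have a Gröbner basis.
Inter-reduce: drop elements whose leading term is divisible by another's, tail-reduce, and make monic.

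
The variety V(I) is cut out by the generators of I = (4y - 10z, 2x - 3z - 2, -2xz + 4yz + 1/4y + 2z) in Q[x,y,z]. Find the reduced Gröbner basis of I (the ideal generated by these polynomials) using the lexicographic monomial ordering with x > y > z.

G = {x - 3/2z - 1, y - 5/2z, z^2 + 5/56z}

f_1 = 4y - 10z, LT = y.
f_2 = 2x - 3z - 2, LT = x.
f_3 = -2xz + 4yz + 1/4y + 2z, LT = xz.

S(f_2,f_3): lcm = xz. S = 2yz + 1/8y - 3/2z^2.
  leading term yz: subtract (1/2z)·f_1 from 2yz + 1/8y - 3/2z^2 → 1/8y + 7/2z^2
  leading term y: subtract (1/32)·f_1 from 1/8y + 7/2z^2 → 7/2z^2 + 5/16z
  leading term z^2: no divisor's leading term divides it; move 7/2z^2 to the remainder.
  leading term z: no divisor's leading term divides it; move 5/16z to the remainder.
  remainder 7/2z^2 + 5/16z ≠ 0; add g_4 = 7/2z^2 + 5/16z to the basis.

The other S-polynomials (S(f_1,f_2), S(f_1,f_3), S(f_1,g_4), S(f_2,g_4), S(f_3,g_4)) all reduce to 0 modulo the current basis, so we have a Gröbner basis.
Inter-reduce: drop elements whose leading term is divisible by another's, tail-reduce, and make monic.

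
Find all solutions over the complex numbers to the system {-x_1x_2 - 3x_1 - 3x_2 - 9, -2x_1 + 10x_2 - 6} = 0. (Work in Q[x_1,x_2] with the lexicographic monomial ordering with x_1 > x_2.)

Compute a lex Gröbner basis by Buchberger's algorithm.
f_1 = -x_1x_2 - 3x_1 - 3x_2 - 9, LT = x_1x_2.
f_2 = -2x_1 + 10x_2 - 6, LT = x_1.

S(f_1,f_2): lcm = x_1x_2. S = 3x_1 + 5x_2^{2} + 9.
  leading term x_1: subtract (-\tfrac{3}{2})·f_2 from 3x_1 + 5x_2^{2} + 9 → 5x_2^{2} + 15x_2
  leading term x_2^{2}: no divisor's leading term divides it; move 5x_2^{2} to the remainder.
  leading term x_2: no divisor's leading term divides it; move 15x_2 to the remainder.
  remainder 5x_2^{2} + 15x_2 ≠ 0; add h_3 = 5x_2^{2} + 15x_2 to the basis.

The other S-polynomials (S(f_1,h_3), S(f_2,h_3)) all reduce to 0 modulo the current basis, so we have a Gröbner basis.
Inter-reduce: drop elements whose leading term is divisible by another's, tail-reduce, and make monic.
Reduced Gröbner basis: {x_1 - 5x_2 + 3, x_2^{2} + 3x_2}.

A lex Gröbner basis eliminates variables successively. Here x_2^{2} + 3x_2 depends only on x_2, with roots {-3, 0}; lifting each root through the earlier basis elements recovers the full solutions.
  x_2 = -3: the earlier basis element becomes x_1 + 18 = 0, giving x_1 = -18 — point (-18, -3).
  x_2 = 0: the earlier basis element becomes x_1 + 3 = 0, giving x_1 = -3 — point (-3, 0).
Each listed point satisfies every original equation (direct substitution).

{(-18, -3), (-3, 0)}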